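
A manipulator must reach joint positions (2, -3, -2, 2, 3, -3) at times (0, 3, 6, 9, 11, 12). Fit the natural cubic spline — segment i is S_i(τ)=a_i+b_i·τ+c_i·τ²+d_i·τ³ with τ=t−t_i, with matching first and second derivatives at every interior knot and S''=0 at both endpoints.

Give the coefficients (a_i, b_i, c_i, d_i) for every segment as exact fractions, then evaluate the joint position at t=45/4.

  seg 0: a=2 b=-415/192 c=0 d=95/1728
  seg 1: a=-3 b=-65/96 c=95/192 d=-91/1728
  seg 2: a=-2 b=167/192 c=1/48 d=77/1728
  seg 3: a=2 b=211/96 c=27/64 d=-61/96
  seg 4: a=3 b=-359/96 c=-217/64 d=217/192
S(45/4) = 7663/4096

Δ: Δ0=-5/3, Δ1=1/3, Δ2=4/3, Δ3=1/2, Δ4=-6
row 1: diag=12, rhs=12; c'=1/4, d'=1
row 2: denom=12−3·1/4=45/4; d'=(6−3·1)/(45/4)=4/15
row 3: denom=10−3·4/15=46/5; d'=(-5−3·4/15)/(46/5)=-29/46
row 4: denom=6−2·5/23=128/23; d'=(-39−2·-29/46)/(128/23)=-217/32
back: M4=-217/32
back: M3=-29/46−5/23·-217/32=27/32
back: M2=4/15−4/15·27/32=1/24
back: M1=1−1/4·1/24=95/96
M: M0=0, M1=95/96, M2=1/24, M3=27/32, M4=-217/32, M5=0
seg 0: a=2, c=M0/2=0, d=(M1−M0)/(6·3)=95/1728, b=Δ0−h0·(2M0+M1)/6=-415/192
seg 1: a=-3, c=M1/2=95/192, d=(M2−M1)/(6·3)=-91/1728, b=Δ1−h1·(2M1+M2)/6=-65/96
seg 2: a=-2, c=M2/2=1/48, d=(M3−M2)/(6·3)=77/1728, b=Δ2−h2·(2M2+M3)/6=167/192
seg 3: a=2, c=M3/2=27/64, d=(M4−M3)/(6·2)=-61/96, b=Δ3−h3·(2M3+M4)/6=211/96
seg 4: a=3, c=M4/2=-217/64, d=(M5−M4)/(6·1)=217/192, b=Δ4−h4·(2M4+M5)/6=-359/96
t_q=45/4 → seg 4, τ=1/4; S=3+-359/96·τ+-217/64·τ²+217/192·τ³=7663/4096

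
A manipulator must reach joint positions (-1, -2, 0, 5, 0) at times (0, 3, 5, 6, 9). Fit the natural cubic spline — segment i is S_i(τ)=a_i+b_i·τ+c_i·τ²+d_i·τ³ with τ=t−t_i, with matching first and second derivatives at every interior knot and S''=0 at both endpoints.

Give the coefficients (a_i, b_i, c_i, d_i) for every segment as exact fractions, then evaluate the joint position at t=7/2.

Δ: Δ0=-1/3, Δ1=1, Δ2=5, Δ3=-5/3
row 1: diag=10, rhs=8; c'=1/5, d'=4/5
row 2: denom=6−2·1/5=28/5; d'=(24−2·4/5)/(28/5)=4
row 3: denom=8−1·5/28=219/28; d'=(-40−1·4)/(219/28)=-1232/219
back: M3=-1232/219
back: M2=4−5/28·-1232/219=1096/219
back: M1=4/5−1/5·1096/219=-44/219
M: M0=0, M1=-44/219, M2=1096/219, M3=-1232/219, M4=0
seg 0: a=-1, c=M0/2=0, d=(M1−M0)/(6·3)=-22/1971, b=Δ0−h0·(2M0+M1)/6=-17/73
seg 1: a=-2, c=M1/2=-22/219, d=(M2−M1)/(6·2)=95/219, b=Δ1−h1·(2M1+M2)/6=-39/73
seg 2: a=0, c=M2/2=548/219, d=(M3−M2)/(6·1)=-388/219, b=Δ2−h2·(2M2+M3)/6=935/219
seg 3: a=5, c=M3/2=-616/219, d=(M4−M3)/(6·3)=616/1971, b=Δ3−h3·(2M3+M4)/6=289/73
t_q=7/2 → seg 1, τ=1/2; S=-2+-39/73·τ+-22/219·τ²+95/219·τ³=-1307/584

  seg 0: a=-1 b=-17/73 c=0 d=-22/1971
  seg 1: a=-2 b=-39/73 c=-22/219 d=95/219
  seg 2: a=0 b=935/219 c=548/219 d=-388/219
  seg 3: a=5 b=289/73 c=-616/219 d=616/1971
S(7/2) = -1307/584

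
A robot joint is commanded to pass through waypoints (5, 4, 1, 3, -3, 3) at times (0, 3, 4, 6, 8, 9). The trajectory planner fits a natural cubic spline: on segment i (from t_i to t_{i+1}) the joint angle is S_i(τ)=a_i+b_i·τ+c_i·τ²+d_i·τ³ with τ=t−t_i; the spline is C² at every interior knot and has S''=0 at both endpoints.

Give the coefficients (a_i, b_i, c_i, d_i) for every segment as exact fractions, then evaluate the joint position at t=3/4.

  seg 0: a=5 b=1556/1407 c=0 d=-75/469
  seg 1: a=4 b=-4519/1407 c=-675/469 d=2323/1407
  seg 2: a=1 b=-1600/1407 c=1648/469 d=-983/804
  seg 3: a=3 b=-2467/1407 c=-3585/938 d=9001/5628
  seg 4: a=-3 b=3026/1407 c=2708/469 d=-2708/1407
S(3/4) = 172951/30016

Δ: Δ0=-1/3, Δ1=-3, Δ2=1, Δ3=-3, Δ4=6
row 1: diag=8, rhs=-16; c'=1/8, d'=-2
row 2: denom=6−1·1/8=47/8; d'=(24−1·-2)/(47/8)=208/47
row 3: denom=8−2·16/47=344/47; d'=(-24−2·208/47)/(344/47)=-193/43
row 4: denom=6−2·47/172=469/86; d'=(54−2·-193/43)/(469/86)=5416/469
back: M4=5416/469
back: M3=-193/43−47/172·5416/469=-3585/469
back: M2=208/47−16/47·-3585/469=3296/469
back: M1=-2−1/8·3296/469=-1350/469
M: M0=0, M1=-1350/469, M2=3296/469, M3=-3585/469, M4=5416/469, M5=0
seg 0: a=5, c=M0/2=0, d=(M1−M0)/(6·3)=-75/469, b=Δ0−h0·(2M0+M1)/6=1556/1407
seg 1: a=4, c=M1/2=-675/469, d=(M2−M1)/(6·1)=2323/1407, b=Δ1−h1·(2M1+M2)/6=-4519/1407
seg 2: a=1, c=M2/2=1648/469, d=(M3−M2)/(6·2)=-983/804, b=Δ2−h2·(2M2+M3)/6=-1600/1407
seg 3: a=3, c=M3/2=-3585/938, d=(M4−M3)/(6·2)=9001/5628, b=Δ3−h3·(2M3+M4)/6=-2467/1407
seg 4: a=-3, c=M4/2=2708/469, d=(M5−M4)/(6·1)=-2708/1407, b=Δ4−h4·(2M4+M5)/6=3026/1407
t_q=3/4 → seg 0, τ=3/4; S=5+1556/1407·τ+0·τ²+-75/469·τ³=172951/30016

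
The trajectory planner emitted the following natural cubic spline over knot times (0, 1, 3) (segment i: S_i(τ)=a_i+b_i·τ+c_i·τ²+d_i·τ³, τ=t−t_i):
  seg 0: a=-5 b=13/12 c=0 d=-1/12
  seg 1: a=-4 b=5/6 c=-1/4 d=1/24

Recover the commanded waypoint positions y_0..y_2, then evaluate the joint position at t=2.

y_0 = S_0(0) = a_0 = -5
y_1 = S_1(0) = a_1 = -4
y_2 = S_1(2) = -3
t_q=2 is in segment 1 (τ=1); S_1(τ)=-27/8

y_0=-5 y_1=-4 y_2=-3
S(2) = -27/8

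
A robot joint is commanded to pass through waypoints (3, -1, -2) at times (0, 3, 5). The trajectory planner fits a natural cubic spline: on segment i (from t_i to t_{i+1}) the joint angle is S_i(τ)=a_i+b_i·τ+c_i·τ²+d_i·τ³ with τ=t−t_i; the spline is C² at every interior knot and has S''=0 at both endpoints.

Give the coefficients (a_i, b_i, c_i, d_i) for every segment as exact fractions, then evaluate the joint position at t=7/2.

Δ: Δ0=-4/3, Δ1=-1/2
row 1: diag=10, rhs=5; c'=1/5, d'=1/2
back: M1=1/2
M: M0=0, M1=1/2, M2=0
seg 0: a=3, c=M0/2=0, d=(M1−M0)/(6·3)=1/36, b=Δ0−h0·(2M0+M1)/6=-19/12
seg 1: a=-1, c=M1/2=1/4, d=(M2−M1)/(6·2)=-1/24, b=Δ1−h1·(2M1+M2)/6=-5/6
t_q=7/2 → seg 1, τ=1/2; S=-1+-5/6·τ+1/4·τ²+-1/24·τ³=-87/64

  seg 0: a=3 b=-19/12 c=0 d=1/36
  seg 1: a=-1 b=-5/6 c=1/4 d=-1/24
S(7/2) = -87/64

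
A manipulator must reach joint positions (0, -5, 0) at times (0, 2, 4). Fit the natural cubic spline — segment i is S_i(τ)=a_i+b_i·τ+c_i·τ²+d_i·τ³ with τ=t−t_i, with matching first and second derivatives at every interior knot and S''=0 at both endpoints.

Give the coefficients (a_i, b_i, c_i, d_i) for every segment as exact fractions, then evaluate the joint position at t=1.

  seg 0: a=0 b=-15/4 c=0 d=5/16
  seg 1: a=-5 b=0 c=15/8 d=-5/16
S(1) = -55/16

Δ: Δ0=-5/2, Δ1=5/2
row 1: diag=8, rhs=30; c'=1/4, d'=15/4
back: M1=15/4
M: M0=0, M1=15/4, M2=0
seg 0: a=0, c=M0/2=0, d=(M1−M0)/(6·2)=5/16, b=Δ0−h0·(2M0+M1)/6=-15/4
seg 1: a=-5, c=M1/2=15/8, d=(M2−M1)/(6·2)=-5/16, b=Δ1−h1·(2M1+M2)/6=0
t_q=1 → seg 0, τ=1; S=0+-15/4·τ+0·τ²+5/16·τ³=-55/16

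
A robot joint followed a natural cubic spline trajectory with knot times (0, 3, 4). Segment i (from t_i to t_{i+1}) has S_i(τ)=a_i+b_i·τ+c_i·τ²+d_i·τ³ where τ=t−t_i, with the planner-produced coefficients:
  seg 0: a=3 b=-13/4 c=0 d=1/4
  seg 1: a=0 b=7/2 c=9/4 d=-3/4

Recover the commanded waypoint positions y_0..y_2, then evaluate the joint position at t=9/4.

y_0 = S_0(0) = a_0 = 3
y_1 = S_1(0) = a_1 = 0
y_2 = S_1(1) = 5
t_q=9/4 is in segment 0 (τ=9/4); S_0(τ)=-375/256

y_0=3 y_1=0 y_2=5
S(9/4) = -375/256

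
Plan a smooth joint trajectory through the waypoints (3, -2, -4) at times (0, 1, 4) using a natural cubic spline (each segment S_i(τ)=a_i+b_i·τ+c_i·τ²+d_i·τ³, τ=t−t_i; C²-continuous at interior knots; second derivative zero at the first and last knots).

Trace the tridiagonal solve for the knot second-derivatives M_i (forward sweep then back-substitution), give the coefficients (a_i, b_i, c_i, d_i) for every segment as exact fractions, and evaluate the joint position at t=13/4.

  seg 0: a=3 b=-133/24 c=0 d=13/24
  seg 1: a=-2 b=-47/12 c=13/8 d=-13/72
S(13/4) = -2377/512

Δ: Δ0=-5, Δ1=-2/3
row 1: diag=8, rhs=26; c'=3/8, d'=13/4
back: M1=13/4
M: M0=0, M1=13/4, M2=0
seg 0: a=3, c=M0/2=0, d=(M1−M0)/(6·1)=13/24, b=Δ0−h0·(2M0+M1)/6=-133/24
seg 1: a=-2, c=M1/2=13/8, d=(M2−M1)/(6·3)=-13/72, b=Δ1−h1·(2M1+M2)/6=-47/12
t_q=13/4 → seg 1, τ=9/4; S=-2+-47/12·τ+13/8·τ²+-13/72·τ³=-2377/512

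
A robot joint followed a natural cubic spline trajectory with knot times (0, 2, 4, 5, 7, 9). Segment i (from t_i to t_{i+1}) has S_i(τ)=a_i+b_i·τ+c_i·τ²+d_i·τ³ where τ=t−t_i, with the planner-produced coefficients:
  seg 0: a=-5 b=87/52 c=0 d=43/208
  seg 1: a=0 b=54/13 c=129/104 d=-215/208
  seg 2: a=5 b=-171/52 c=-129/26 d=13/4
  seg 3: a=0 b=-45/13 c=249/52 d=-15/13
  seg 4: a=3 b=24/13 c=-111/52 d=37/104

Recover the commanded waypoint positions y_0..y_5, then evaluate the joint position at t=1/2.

y_0 = S_0(0) = a_0 = -5
y_1 = S_1(0) = a_1 = 0
y_2 = S_2(0) = a_2 = 5
y_3 = S_3(0) = a_3 = 0
y_4 = S_4(0) = a_4 = 3
y_5 = S_4(2) = 1
t_q=1/2 is in segment 0 (τ=1/2); S_0(τ)=-6885/1664

y_0=-5 y_1=0 y_2=5 y_3=0 y_4=3 y_5=1
S(1/2) = -6885/1664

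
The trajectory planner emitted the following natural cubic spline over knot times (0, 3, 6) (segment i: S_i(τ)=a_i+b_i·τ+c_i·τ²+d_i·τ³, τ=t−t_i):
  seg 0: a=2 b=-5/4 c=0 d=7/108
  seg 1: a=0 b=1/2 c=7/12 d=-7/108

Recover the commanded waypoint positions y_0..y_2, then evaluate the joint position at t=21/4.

y_0=2 y_1=0 y_2=5
S(21/4) = 855/256

y_0 = S_0(0) = a_0 = 2
y_1 = S_1(0) = a_1 = 0
y_2 = S_1(3) = 5
t_q=21/4 is in segment 1 (τ=9/4); S_1(τ)=855/256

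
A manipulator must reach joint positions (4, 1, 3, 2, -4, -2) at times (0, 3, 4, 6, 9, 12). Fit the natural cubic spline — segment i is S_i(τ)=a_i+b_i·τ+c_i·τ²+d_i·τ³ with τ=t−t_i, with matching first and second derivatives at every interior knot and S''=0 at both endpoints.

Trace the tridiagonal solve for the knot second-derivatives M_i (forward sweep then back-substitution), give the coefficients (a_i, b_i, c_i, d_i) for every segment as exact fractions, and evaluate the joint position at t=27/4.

Δ: Δ0=-1, Δ1=2, Δ2=-1/2, Δ3=-2, Δ4=2/3
row 1: diag=8, rhs=18; c'=1/8, d'=9/4
row 2: denom=6−1·1/8=47/8; d'=(-15−1·9/4)/(47/8)=-138/47
row 3: denom=10−2·16/47=438/47; d'=(-9−2·-138/47)/(438/47)=-49/146
row 4: denom=12−3·47/146=1611/146; d'=(16−3·-49/146)/(1611/146)=2483/1611
back: M4=2483/1611
back: M3=-49/146−47/146·2483/1611=-1340/1611
back: M2=-138/47−16/47·-1340/1611=-4274/1611
back: M1=9/4−1/8·-4274/1611=4159/1611
M: M0=0, M1=4159/1611, M2=-4274/1611, M3=-1340/1611, M4=2483/1611, M5=0
seg 0: a=4, c=M0/2=0, d=(M1−M0)/(6·3)=4159/28998, b=Δ0−h0·(2M0+M1)/6=-7381/3222
seg 1: a=1, c=M1/2=4159/3222, d=(M2−M1)/(6·1)=-937/1074, b=Δ1−h1·(2M1+M2)/6=2548/1611
seg 2: a=3, c=M2/2=-2137/1611, d=(M3−M2)/(6·2)=163/1074, b=Δ2−h2·(2M2+M3)/6=4981/3222
seg 3: a=2, c=M3/2=-670/1611, d=(M4−M3)/(6·3)=3823/28998, b=Δ3−h3·(2M3+M4)/6=-6247/3222
seg 4: a=-4, c=M4/2=2483/3222, d=(M5−M4)/(6·3)=-2483/28998, b=Δ4−h4·(2M4+M5)/6=-1409/1611
t_q=27/4 → seg 3, τ=3/4; S=2+-6247/3222·τ+-670/1611·τ²+3823/28998·τ³=8421/22912

  seg 0: a=4 b=-7381/3222 c=0 d=4159/28998
  seg 1: a=1 b=2548/1611 c=4159/3222 d=-937/1074
  seg 2: a=3 b=4981/3222 c=-2137/1611 d=163/1074
  seg 3: a=2 b=-6247/3222 c=-670/1611 d=3823/28998
  seg 4: a=-4 b=-1409/1611 c=2483/3222 d=-2483/28998
S(27/4) = 8421/22912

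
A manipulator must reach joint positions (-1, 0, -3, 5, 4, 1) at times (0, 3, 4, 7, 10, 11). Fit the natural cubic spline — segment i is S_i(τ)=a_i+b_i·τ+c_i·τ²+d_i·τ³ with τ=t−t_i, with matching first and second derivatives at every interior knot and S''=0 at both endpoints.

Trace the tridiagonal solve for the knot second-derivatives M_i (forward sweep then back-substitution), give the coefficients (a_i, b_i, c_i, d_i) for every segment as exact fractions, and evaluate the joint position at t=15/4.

Δ: Δ0=1/3, Δ1=-3, Δ2=8/3, Δ3=-1/3, Δ4=-3
row 1: diag=8, rhs=-20; c'=1/8, d'=-5/2
row 2: denom=8−1·1/8=63/8; d'=(34−1·-5/2)/(63/8)=292/63
row 3: denom=12−3·8/21=76/7; d'=(-18−3·292/63)/(76/7)=-335/114
row 4: denom=8−3·21/76=545/76; d'=(-16−3·-335/114)/(545/76)=-546/545
back: M4=-546/545
back: M3=-335/114−21/76·-546/545=-4352/1635
back: M2=292/63−8/21·-4352/1635=9236/1635
back: M1=-5/2−1/8·9236/1635=-5242/1635
M: M0=0, M1=-5242/1635, M2=9236/1635, M3=-4352/1635, M4=-546/545, M5=0
seg 0: a=-1, c=M0/2=0, d=(M1−M0)/(6·3)=-2621/14715, b=Δ0−h0·(2M0+M1)/6=3166/1635
seg 1: a=0, c=M1/2=-2621/1635, d=(M2−M1)/(6·1)=2413/1635, b=Δ1−h1·(2M1+M2)/6=-4697/1635
seg 2: a=-3, c=M2/2=4618/1635, d=(M3−M2)/(6·3)=-6794/14715, b=Δ2−h2·(2M2+M3)/6=-180/109
seg 3: a=5, c=M3/2=-2176/1635, d=(M4−M3)/(6·3)=1357/14715, b=Δ3−h3·(2M3+M4)/6=1542/545
seg 4: a=4, c=M4/2=-273/545, d=(M5−M4)/(6·1)=91/545, b=Δ4−h4·(2M4+M5)/6=-1453/545
t_q=15/4 → seg 1, τ=3/4; S=0+-4697/1635·τ+-2621/1635·τ²+2413/1635·τ³=-84887/34880

  seg 0: a=-1 b=3166/1635 c=0 d=-2621/14715
  seg 1: a=0 b=-4697/1635 c=-2621/1635 d=2413/1635
  seg 2: a=-3 b=-180/109 c=4618/1635 d=-6794/14715
  seg 3: a=5 b=1542/545 c=-2176/1635 d=1357/14715
  seg 4: a=4 b=-1453/545 c=-273/545 d=91/545
S(15/4) = -84887/34880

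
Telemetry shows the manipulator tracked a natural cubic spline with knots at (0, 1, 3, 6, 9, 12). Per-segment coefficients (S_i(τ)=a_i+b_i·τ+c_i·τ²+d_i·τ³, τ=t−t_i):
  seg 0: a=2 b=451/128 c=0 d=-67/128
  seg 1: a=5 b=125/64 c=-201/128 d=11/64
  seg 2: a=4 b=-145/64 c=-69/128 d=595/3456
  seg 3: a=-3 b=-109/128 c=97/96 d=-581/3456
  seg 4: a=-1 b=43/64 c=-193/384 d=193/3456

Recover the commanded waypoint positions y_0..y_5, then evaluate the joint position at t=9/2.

y_0=2 y_1=5 y_2=4 y_3=-3 y_4=-1 y_5=-2
S(9/2) = -31/1024

y_0 = S_0(0) = a_0 = 2
y_1 = S_1(0) = a_1 = 5
y_2 = S_2(0) = a_2 = 4
y_3 = S_3(0) = a_3 = -3
y_4 = S_4(0) = a_4 = -1
y_5 = S_4(3) = -2
t_q=9/2 is in segment 2 (τ=3/2); S_2(τ)=-31/1024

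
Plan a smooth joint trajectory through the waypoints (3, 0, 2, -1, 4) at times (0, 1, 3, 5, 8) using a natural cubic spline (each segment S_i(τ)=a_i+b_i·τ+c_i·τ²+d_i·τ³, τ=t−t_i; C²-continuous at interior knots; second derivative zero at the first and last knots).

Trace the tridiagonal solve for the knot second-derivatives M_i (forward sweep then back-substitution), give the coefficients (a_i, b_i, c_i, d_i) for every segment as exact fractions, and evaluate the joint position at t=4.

  seg 0: a=3 b=-1211/312 c=0 d=275/312
  seg 1: a=0 b=-193/156 c=275/104 d=-119/156
  seg 2: a=2 b=29/156 c=-201/104 d=85/156
  seg 3: a=-1 b=-157/156 c=139/104 d=-139/936
S(4) = 83/104

Δ: Δ0=-3, Δ1=1, Δ2=-3/2, Δ3=5/3
row 1: diag=6, rhs=24; c'=1/3, d'=4
row 2: denom=8−2·1/3=22/3; d'=(-15−2·4)/(22/3)=-69/22
row 3: denom=10−2·3/11=104/11; d'=(19−2·-69/22)/(104/11)=139/52
back: M3=139/52
back: M2=-69/22−3/11·139/52=-201/52
back: M1=4−1/3·-201/52=275/52
M: M0=0, M1=275/52, M2=-201/52, M3=139/52, M4=0
seg 0: a=3, c=M0/2=0, d=(M1−M0)/(6·1)=275/312, b=Δ0−h0·(2M0+M1)/6=-1211/312
seg 1: a=0, c=M1/2=275/104, d=(M2−M1)/(6·2)=-119/156, b=Δ1−h1·(2M1+M2)/6=-193/156
seg 2: a=2, c=M2/2=-201/104, d=(M3−M2)/(6·2)=85/156, b=Δ2−h2·(2M2+M3)/6=29/156
seg 3: a=-1, c=M3/2=139/104, d=(M4−M3)/(6·3)=-139/936, b=Δ3−h3·(2M3+M4)/6=-157/156
t_q=4 → seg 2, τ=1; S=2+29/156·τ+-201/104·τ²+85/156·τ³=83/104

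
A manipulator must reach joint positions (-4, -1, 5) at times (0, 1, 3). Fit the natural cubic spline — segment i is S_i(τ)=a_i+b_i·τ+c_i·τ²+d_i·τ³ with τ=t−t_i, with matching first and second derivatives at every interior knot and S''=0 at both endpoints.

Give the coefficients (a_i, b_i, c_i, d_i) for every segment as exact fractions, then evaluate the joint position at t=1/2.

  seg 0: a=-4 b=3 c=0 d=0
  seg 1: a=-1 b=3 c=0 d=0
S(1/2) = -5/2

Δ: Δ0=3, Δ1=3
row 1: diag=6, rhs=0; c'=1/3, d'=0
back: M1=0
M: M0=0, M1=0, M2=0
seg 0: a=-4, c=M0/2=0, d=(M1−M0)/(6·1)=0, b=Δ0−h0·(2M0+M1)/6=3
seg 1: a=-1, c=M1/2=0, d=(M2−M1)/(6·2)=0, b=Δ1−h1·(2M1+M2)/6=3
t_q=1/2 → seg 0, τ=1/2; S=-4+3·τ+0·τ²+0·τ³=-5/2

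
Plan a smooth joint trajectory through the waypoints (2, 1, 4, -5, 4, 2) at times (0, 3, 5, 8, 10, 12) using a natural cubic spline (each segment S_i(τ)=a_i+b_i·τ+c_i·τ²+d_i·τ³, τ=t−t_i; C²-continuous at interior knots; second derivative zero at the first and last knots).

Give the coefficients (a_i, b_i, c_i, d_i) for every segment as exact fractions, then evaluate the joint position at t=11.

Δ: Δ0=-1/3, Δ1=3/2, Δ2=-3, Δ3=9/2, Δ4=-1
row 1: diag=10, rhs=11; c'=1/5, d'=11/10
row 2: denom=10−2·1/5=48/5; d'=(-27−2·11/10)/(48/5)=-73/24
row 3: denom=10−3·5/16=145/16; d'=(45−3·-73/24)/(145/16)=866/145
row 4: denom=8−2·32/145=1096/145; d'=(-33−2·866/145)/(1096/145)=-6517/1096
back: M4=-6517/1096
back: M3=866/145−32/145·-6517/1096=998/137
back: M2=-73/24−5/16·998/137=-8743/1644
back: M1=11/10−1/5·-8743/1644=3557/1644
M: M0=0, M1=3557/1644, M2=-8743/1644, M3=998/137, M4=-6517/1096, M5=0
seg 0: a=2, c=M0/2=0, d=(M1−M0)/(6·3)=3557/29592, b=Δ0−h0·(2M0+M1)/6=-1551/1096
seg 1: a=1, c=M1/2=3557/3288, d=(M2−M1)/(6·2)=-1025/1644, b=Δ1−h1·(2M1+M2)/6=1003/548
seg 2: a=4, c=M2/2=-8743/3288, d=(M3−M2)/(6·3)=20719/29592, b=Δ2−h2·(2M2+M3)/6=-2177/1644
seg 3: a=-5, c=M3/2=499/137, d=(M4−M3)/(6·2)=-14501/13152, b=Δ3−h3·(2M3+M4)/6=5345/3288
seg 4: a=4, c=M4/2=-6517/2192, d=(M5−M4)/(6·2)=6517/13152, b=Δ4−h4·(2M4+M5)/6=4873/1644
t_q=11 → seg 4, τ=1; S=4+4873/1644·τ+-6517/2192·τ²+6517/13152·τ³=19669/4384

  seg 0: a=2 b=-1551/1096 c=0 d=3557/29592
  seg 1: a=1 b=1003/548 c=3557/3288 d=-1025/1644
  seg 2: a=4 b=-2177/1644 c=-8743/3288 d=20719/29592
  seg 3: a=-5 b=5345/3288 c=499/137 d=-14501/13152
  seg 4: a=4 b=4873/1644 c=-6517/2192 d=6517/13152
S(11) = 19669/4384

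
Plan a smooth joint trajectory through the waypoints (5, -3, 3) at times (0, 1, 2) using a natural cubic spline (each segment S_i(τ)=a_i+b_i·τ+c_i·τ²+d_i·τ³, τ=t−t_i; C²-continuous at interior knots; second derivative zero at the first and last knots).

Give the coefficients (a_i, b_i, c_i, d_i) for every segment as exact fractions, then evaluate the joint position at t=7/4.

  seg 0: a=5 b=-23/2 c=0 d=7/2
  seg 1: a=-3 b=-1 c=21/2 d=-7/2
S(7/4) = 87/128

Δ: Δ0=-8, Δ1=6
row 1: diag=4, rhs=84; c'=1/4, d'=21
back: M1=21
M: M0=0, M1=21, M2=0
seg 0: a=5, c=M0/2=0, d=(M1−M0)/(6·1)=7/2, b=Δ0−h0·(2M0+M1)/6=-23/2
seg 1: a=-3, c=M1/2=21/2, d=(M2−M1)/(6·1)=-7/2, b=Δ1−h1·(2M1+M2)/6=-1
t_q=7/4 → seg 1, τ=3/4; S=-3+-1·τ+21/2·τ²+-7/2·τ³=87/128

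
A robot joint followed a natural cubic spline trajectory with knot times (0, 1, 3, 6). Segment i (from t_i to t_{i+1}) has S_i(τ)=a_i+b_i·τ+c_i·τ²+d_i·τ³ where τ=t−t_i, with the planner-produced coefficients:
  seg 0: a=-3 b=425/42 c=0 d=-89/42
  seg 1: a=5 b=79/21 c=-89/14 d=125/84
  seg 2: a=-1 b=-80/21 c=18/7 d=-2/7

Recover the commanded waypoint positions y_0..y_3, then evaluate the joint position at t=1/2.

y_0 = S_0(0) = a_0 = -3
y_1 = S_1(0) = a_1 = 5
y_2 = S_2(0) = a_2 = -1
y_3 = S_2(3) = 3
t_q=1/2 is in segment 0 (τ=1/2); S_0(τ)=201/112

y_0=-3 y_1=5 y_2=-1 y_3=3
S(1/2) = 201/112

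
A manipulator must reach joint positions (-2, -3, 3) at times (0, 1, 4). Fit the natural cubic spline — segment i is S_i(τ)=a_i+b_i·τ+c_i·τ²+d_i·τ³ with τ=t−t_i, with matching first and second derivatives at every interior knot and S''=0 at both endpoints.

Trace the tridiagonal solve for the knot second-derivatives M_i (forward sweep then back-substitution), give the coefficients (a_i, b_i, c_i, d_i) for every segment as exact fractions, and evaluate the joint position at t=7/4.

Δ: Δ0=-1, Δ1=2
row 1: diag=8, rhs=18; c'=3/8, d'=9/4
back: M1=9/4
M: M0=0, M1=9/4, M2=0
seg 0: a=-2, c=M0/2=0, d=(M1−M0)/(6·1)=3/8, b=Δ0−h0·(2M0+M1)/6=-11/8
seg 1: a=-3, c=M1/2=9/8, d=(M2−M1)/(6·3)=-1/8, b=Δ1−h1·(2M1+M2)/6=-1/4
t_q=7/4 → seg 1, τ=3/4; S=-3+-1/4·τ+9/8·τ²+-1/8·τ³=-1335/512

  seg 0: a=-2 b=-11/8 c=0 d=3/8
  seg 1: a=-3 b=-1/4 c=9/8 d=-1/8
S(7/4) = -1335/512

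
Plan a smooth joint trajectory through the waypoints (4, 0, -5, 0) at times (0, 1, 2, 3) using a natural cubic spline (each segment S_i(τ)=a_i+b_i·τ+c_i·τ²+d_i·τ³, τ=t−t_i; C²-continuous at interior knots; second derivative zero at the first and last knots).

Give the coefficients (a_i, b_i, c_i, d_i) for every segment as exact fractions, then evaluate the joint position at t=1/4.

  seg 0: a=4 b=-46/15 c=0 d=-14/15
  seg 1: a=0 b=-88/15 c=-14/5 d=11/3
  seg 2: a=-5 b=-7/15 c=41/5 d=-41/15
S(1/4) = 103/32

Δ: Δ0=-4, Δ1=-5, Δ2=5
row 1: diag=4, rhs=-6; c'=1/4, d'=-3/2
row 2: denom=4−1·1/4=15/4; d'=(60−1·-3/2)/(15/4)=82/5
back: M2=82/5
back: M1=-3/2−1/4·82/5=-28/5
M: M0=0, M1=-28/5, M2=82/5, M3=0
seg 0: a=4, c=M0/2=0, d=(M1−M0)/(6·1)=-14/15, b=Δ0−h0·(2M0+M1)/6=-46/15
seg 1: a=0, c=M1/2=-14/5, d=(M2−M1)/(6·1)=11/3, b=Δ1−h1·(2M1+M2)/6=-88/15
seg 2: a=-5, c=M2/2=41/5, d=(M3−M2)/(6·1)=-41/15, b=Δ2−h2·(2M2+M3)/6=-7/15
t_q=1/4 → seg 0, τ=1/4; S=4+-46/15·τ+0·τ²+-14/15·τ³=103/32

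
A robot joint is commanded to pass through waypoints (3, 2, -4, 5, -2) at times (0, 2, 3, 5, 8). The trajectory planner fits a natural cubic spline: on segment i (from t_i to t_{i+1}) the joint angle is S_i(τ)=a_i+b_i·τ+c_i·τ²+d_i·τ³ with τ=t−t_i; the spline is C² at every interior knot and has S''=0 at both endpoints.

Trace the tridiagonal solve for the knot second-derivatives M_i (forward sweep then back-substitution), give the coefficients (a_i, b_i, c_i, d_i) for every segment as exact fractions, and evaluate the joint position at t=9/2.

Δ: Δ0=-1/2, Δ1=-6, Δ2=9/2, Δ3=-7/3
row 1: diag=6, rhs=-33; c'=1/6, d'=-11/2
row 2: denom=6−1·1/6=35/6; d'=(63−1·-11/2)/(35/6)=411/35
row 3: denom=10−2·12/35=326/35; d'=(-41−2·411/35)/(326/35)=-2257/326
back: M3=-2257/326
back: M2=411/35−12/35·-2257/326=2301/163
back: M1=-11/2−1/6·2301/163=-1280/163
M: M0=0, M1=-1280/163, M2=2301/163, M3=-2257/326, M4=0
seg 0: a=3, c=M0/2=0, d=(M1−M0)/(6·2)=-320/489, b=Δ0−h0·(2M0+M1)/6=2071/978
seg 1: a=2, c=M1/2=-640/163, d=(M2−M1)/(6·1)=3581/978, b=Δ1−h1·(2M1+M2)/6=-5609/978
seg 2: a=-4, c=M2/2=2301/326, d=(M3−M2)/(6·2)=-6859/3912, b=Δ2−h2·(2M2+M3)/6=-1273/489
seg 3: a=5, c=M3/2=-2257/652, d=(M4−M3)/(6·3)=2257/5868, b=Δ3−h3·(2M3+M4)/6=4489/978
t_q=9/2 → seg 2, τ=3/2; S=-4+-1273/489·τ+2301/326·τ²+-6859/3912·τ³=21477/10432

  seg 0: a=3 b=2071/978 c=0 d=-320/489
  seg 1: a=2 b=-5609/978 c=-640/163 d=3581/978
  seg 2: a=-4 b=-1273/489 c=2301/326 d=-6859/3912
  seg 3: a=5 b=4489/978 c=-2257/652 d=2257/5868
S(9/2) = 21477/10432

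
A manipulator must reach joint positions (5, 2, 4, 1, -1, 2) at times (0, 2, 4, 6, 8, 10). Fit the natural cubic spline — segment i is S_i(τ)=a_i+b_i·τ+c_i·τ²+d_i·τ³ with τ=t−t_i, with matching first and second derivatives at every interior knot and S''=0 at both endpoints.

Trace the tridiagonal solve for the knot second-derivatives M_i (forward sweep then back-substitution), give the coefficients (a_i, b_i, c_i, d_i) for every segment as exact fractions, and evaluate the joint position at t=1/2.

Δ: Δ0=-3/2, Δ1=1, Δ2=-3/2, Δ3=-1, Δ4=3/2
row 1: diag=8, rhs=15; c'=1/4, d'=15/8
row 2: denom=8−2·1/4=15/2; d'=(-15−2·15/8)/(15/2)=-5/2
row 3: denom=8−2·4/15=112/15; d'=(3−2·-5/2)/(112/15)=15/14
row 4: denom=8−2·15/56=209/28; d'=(15−2·15/14)/(209/28)=360/209
back: M4=360/209
back: M3=15/14−15/56·360/209=255/418
back: M2=-5/2−4/15·255/418=-1113/418
back: M1=15/8−1/4·-1113/418=531/209
M: M0=0, M1=531/209, M2=-1113/418, M3=255/418, M4=360/209, M5=0
seg 0: a=5, c=M0/2=0, d=(M1−M0)/(6·2)=177/836, b=Δ0−h0·(2M0+M1)/6=-981/418
seg 1: a=2, c=M1/2=531/418, d=(M2−M1)/(6·2)=-725/1672, b=Δ1−h1·(2M1+M2)/6=81/418
seg 2: a=4, c=M2/2=-1113/836, d=(M3−M2)/(6·2)=3/11, b=Δ2−h2·(2M2+M3)/6=15/209
seg 3: a=1, c=M3/2=255/836, d=(M4−M3)/(6·2)=155/1672, b=Δ3−h3·(2M3+M4)/6=-414/209
seg 4: a=-1, c=M4/2=180/209, d=(M5−M4)/(6·2)=-30/209, b=Δ4−h4·(2M4+M5)/6=147/418
t_q=1/2 → seg 0, τ=1/2; S=5+-981/418·τ+0·τ²+177/836·τ³=25769/6688

  seg 0: a=5 b=-981/418 c=0 d=177/836
  seg 1: a=2 b=81/418 c=531/418 d=-725/1672
  seg 2: a=4 b=15/209 c=-1113/836 d=3/11
  seg 3: a=1 b=-414/209 c=255/836 d=155/1672
  seg 4: a=-1 b=147/418 c=180/209 d=-30/209
S(1/2) = 25769/6688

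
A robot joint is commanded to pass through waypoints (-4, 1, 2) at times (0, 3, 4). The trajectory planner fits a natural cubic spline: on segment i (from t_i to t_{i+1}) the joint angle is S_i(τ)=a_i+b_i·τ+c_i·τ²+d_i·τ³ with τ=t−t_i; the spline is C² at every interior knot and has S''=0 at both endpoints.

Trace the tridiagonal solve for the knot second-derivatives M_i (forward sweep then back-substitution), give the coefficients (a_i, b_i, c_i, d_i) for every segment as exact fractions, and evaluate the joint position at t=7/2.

Δ: Δ0=5/3, Δ1=1
row 1: diag=8, rhs=-4; c'=1/8, d'=-1/2
back: M1=-1/2
M: M0=0, M1=-1/2, M2=0
seg 0: a=-4, c=M0/2=0, d=(M1−M0)/(6·3)=-1/36, b=Δ0−h0·(2M0+M1)/6=23/12
seg 1: a=1, c=M1/2=-1/4, d=(M2−M1)/(6·1)=1/12, b=Δ1−h1·(2M1+M2)/6=7/6
t_q=7/2 → seg 1, τ=1/2; S=1+7/6·τ+-1/4·τ²+1/12·τ³=49/32

  seg 0: a=-4 b=23/12 c=0 d=-1/36
  seg 1: a=1 b=7/6 c=-1/4 d=1/12
S(7/2) = 49/32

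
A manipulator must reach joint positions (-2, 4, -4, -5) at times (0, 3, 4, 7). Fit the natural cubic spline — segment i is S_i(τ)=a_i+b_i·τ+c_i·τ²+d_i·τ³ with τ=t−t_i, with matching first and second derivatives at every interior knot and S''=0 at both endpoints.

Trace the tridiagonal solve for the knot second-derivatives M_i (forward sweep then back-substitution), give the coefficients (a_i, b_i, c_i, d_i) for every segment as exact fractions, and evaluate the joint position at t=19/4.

Δ: Δ0=2, Δ1=-8, Δ2=-1/3
row 1: diag=8, rhs=-60; c'=1/8, d'=-15/2
row 2: denom=8−1·1/8=63/8; d'=(46−1·-15/2)/(63/8)=428/63
back: M2=428/63
back: M1=-15/2−1/8·428/63=-526/63
M: M0=0, M1=-526/63, M2=428/63, M3=0
seg 0: a=-2, c=M0/2=0, d=(M1−M0)/(6·3)=-263/567, b=Δ0−h0·(2M0+M1)/6=389/63
seg 1: a=4, c=M1/2=-263/63, d=(M2−M1)/(6·1)=53/21, b=Δ1−h1·(2M1+M2)/6=-400/63
seg 2: a=-4, c=M2/2=214/63, d=(M3−M2)/(6·3)=-214/567, b=Δ2−h2·(2M2+M3)/6=-449/63
t_q=19/4 → seg 2, τ=3/4; S=-4+-449/63·τ+214/63·τ²+-214/567·τ³=-243/32

  seg 0: a=-2 b=389/63 c=0 d=-263/567
  seg 1: a=4 b=-400/63 c=-263/63 d=53/21
  seg 2: a=-4 b=-449/63 c=214/63 d=-214/567
S(19/4) = -243/32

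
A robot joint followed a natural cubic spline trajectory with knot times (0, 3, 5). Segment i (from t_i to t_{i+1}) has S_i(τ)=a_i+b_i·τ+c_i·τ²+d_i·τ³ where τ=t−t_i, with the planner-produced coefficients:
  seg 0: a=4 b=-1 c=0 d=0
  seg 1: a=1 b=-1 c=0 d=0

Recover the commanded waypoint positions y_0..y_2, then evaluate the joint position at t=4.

y_0 = S_0(0) = a_0 = 4
y_1 = S_1(0) = a_1 = 1
y_2 = S_1(2) = -1
t_q=4 is in segment 1 (τ=1); S_1(τ)=0

y_0=4 y_1=1 y_2=-1
S(4) = 0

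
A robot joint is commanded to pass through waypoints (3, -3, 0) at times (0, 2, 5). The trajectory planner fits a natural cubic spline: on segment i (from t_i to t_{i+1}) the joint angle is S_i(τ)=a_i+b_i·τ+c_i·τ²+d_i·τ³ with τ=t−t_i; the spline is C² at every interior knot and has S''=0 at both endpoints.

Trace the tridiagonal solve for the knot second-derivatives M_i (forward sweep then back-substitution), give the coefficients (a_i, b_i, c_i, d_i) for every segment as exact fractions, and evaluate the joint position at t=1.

  seg 0: a=3 b=-19/5 c=0 d=1/5
  seg 1: a=-3 b=-7/5 c=6/5 d=-2/15
S(1) = -3/5

Δ: Δ0=-3, Δ1=1
row 1: diag=10, rhs=24; c'=3/10, d'=12/5
back: M1=12/5
M: M0=0, M1=12/5, M2=0
seg 0: a=3, c=M0/2=0, d=(M1−M0)/(6·2)=1/5, b=Δ0−h0·(2M0+M1)/6=-19/5
seg 1: a=-3, c=M1/2=6/5, d=(M2−M1)/(6·3)=-2/15, b=Δ1−h1·(2M1+M2)/6=-7/5
t_q=1 → seg 0, τ=1; S=3+-19/5·τ+0·τ²+1/5·τ³=-3/5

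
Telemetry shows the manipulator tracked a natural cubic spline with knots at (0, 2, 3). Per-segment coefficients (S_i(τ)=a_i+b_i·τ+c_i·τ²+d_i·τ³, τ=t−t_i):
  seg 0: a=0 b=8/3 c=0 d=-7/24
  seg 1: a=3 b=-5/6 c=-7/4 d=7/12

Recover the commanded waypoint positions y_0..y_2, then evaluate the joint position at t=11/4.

y_0 = S_0(0) = a_0 = 0
y_1 = S_1(0) = a_1 = 3
y_2 = S_1(1) = 1
t_q=11/4 is in segment 1 (τ=3/4); S_1(τ)=419/256

y_0=0 y_1=3 y_2=1
S(11/4) = 419/256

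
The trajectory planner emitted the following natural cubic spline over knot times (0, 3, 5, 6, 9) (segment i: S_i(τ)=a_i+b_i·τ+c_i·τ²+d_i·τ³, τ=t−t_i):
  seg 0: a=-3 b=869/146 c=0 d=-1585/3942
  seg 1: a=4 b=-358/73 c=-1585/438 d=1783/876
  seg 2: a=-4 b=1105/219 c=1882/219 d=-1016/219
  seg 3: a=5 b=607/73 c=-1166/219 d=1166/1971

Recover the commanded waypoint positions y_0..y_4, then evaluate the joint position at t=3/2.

y_0=-3 y_1=4 y_2=-4 y_3=5 y_4=-2
S(3/2) = 5339/1168

y_0 = S_0(0) = a_0 = -3
y_1 = S_1(0) = a_1 = 4
y_2 = S_2(0) = a_2 = -4
y_3 = S_3(0) = a_3 = 5
y_4 = S_3(3) = -2
t_q=3/2 is in segment 0 (τ=3/2); S_0(τ)=5339/1168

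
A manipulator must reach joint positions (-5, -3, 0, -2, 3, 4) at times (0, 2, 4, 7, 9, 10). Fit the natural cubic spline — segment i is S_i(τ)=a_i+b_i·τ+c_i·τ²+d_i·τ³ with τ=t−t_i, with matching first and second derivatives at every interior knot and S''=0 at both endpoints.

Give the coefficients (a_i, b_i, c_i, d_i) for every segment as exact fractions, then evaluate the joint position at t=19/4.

Δ: Δ0=1, Δ1=3/2, Δ2=-2/3, Δ3=5/2, Δ4=1
row 1: diag=8, rhs=3; c'=1/4, d'=3/8
row 2: denom=10−2·1/4=19/2; d'=(-13−2·3/8)/(19/2)=-55/38
row 3: denom=10−3·6/19=172/19; d'=(19−3·-55/38)/(172/19)=887/344
row 4: denom=6−2·19/86=239/43; d'=(-9−2·887/344)/(239/43)=-2435/956
back: M4=-2435/956
back: M3=887/344−19/86·-2435/956=3003/956
back: M2=-55/38−6/19·3003/956=-583/239
back: M1=3/8−1/4·-583/239=1883/1912
M: M0=0, M1=1883/1912, M2=-583/239, M3=3003/956, M4=-2435/956, M5=0
seg 0: a=-5, c=M0/2=0, d=(M1−M0)/(6·2)=1883/22944, b=Δ0−h0·(2M0+M1)/6=3853/5736
seg 1: a=-3, c=M1/2=1883/3824, d=(M2−M1)/(6·2)=-6547/22944, b=Δ1−h1·(2M1+M2)/6=4751/2868
seg 2: a=0, c=M2/2=-583/478, d=(M3−M2)/(6·3)=5335/17208, b=Δ2−h2·(2M2+M3)/6=1159/5736
seg 3: a=-2, c=M3/2=3003/1912, d=(M4−M3)/(6·2)=-2719/5736, b=Δ3−h3·(2M3+M4)/6=3599/2868
seg 4: a=3, c=M4/2=-2435/1912, d=(M5−M4)/(6·1)=2435/5736, b=Δ4−h4·(2M4+M5)/6=5303/2868
t_q=19/4 → seg 2, τ=3/4; S=0+1159/5736·τ+-583/478·τ²+5335/17208·τ³=-49403/122368

  seg 0: a=-5 b=3853/5736 c=0 d=1883/22944
  seg 1: a=-3 b=4751/2868 c=1883/3824 d=-6547/22944
  seg 2: a=0 b=1159/5736 c=-583/478 d=5335/17208
  seg 3: a=-2 b=3599/2868 c=3003/1912 d=-2719/5736
  seg 4: a=3 b=5303/2868 c=-2435/1912 d=2435/5736
S(19/4) = -49403/122368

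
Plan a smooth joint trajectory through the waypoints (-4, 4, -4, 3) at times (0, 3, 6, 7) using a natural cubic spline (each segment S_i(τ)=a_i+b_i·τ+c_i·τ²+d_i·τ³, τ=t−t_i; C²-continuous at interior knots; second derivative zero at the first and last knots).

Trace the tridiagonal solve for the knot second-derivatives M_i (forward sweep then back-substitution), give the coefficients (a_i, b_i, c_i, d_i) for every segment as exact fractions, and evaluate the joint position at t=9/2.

Δ: Δ0=8/3, Δ1=-8/3, Δ2=7
row 1: diag=12, rhs=-32; c'=1/4, d'=-8/3
row 2: denom=8−3·1/4=29/4; d'=(58−3·-8/3)/(29/4)=264/29
back: M2=264/29
back: M1=-8/3−1/4·264/29=-430/87
M: M0=0, M1=-430/87, M2=264/29, M3=0
seg 0: a=-4, c=M0/2=0, d=(M1−M0)/(6·3)=-215/783, b=Δ0−h0·(2M0+M1)/6=149/29
seg 1: a=4, c=M1/2=-215/87, d=(M2−M1)/(6·3)=611/783, b=Δ1−h1·(2M1+M2)/6=-66/29
seg 2: a=-4, c=M2/2=132/29, d=(M3−M2)/(6·1)=-44/29, b=Δ2−h2·(2M2+M3)/6=115/29
t_q=9/2 → seg 1, τ=3/2; S=4+-66/29·τ+-215/87·τ²+611/783·τ³=-543/232

  seg 0: a=-4 b=149/29 c=0 d=-215/783
  seg 1: a=4 b=-66/29 c=-215/87 d=611/783
  seg 2: a=-4 b=115/29 c=132/29 d=-44/29
S(9/2) = -543/232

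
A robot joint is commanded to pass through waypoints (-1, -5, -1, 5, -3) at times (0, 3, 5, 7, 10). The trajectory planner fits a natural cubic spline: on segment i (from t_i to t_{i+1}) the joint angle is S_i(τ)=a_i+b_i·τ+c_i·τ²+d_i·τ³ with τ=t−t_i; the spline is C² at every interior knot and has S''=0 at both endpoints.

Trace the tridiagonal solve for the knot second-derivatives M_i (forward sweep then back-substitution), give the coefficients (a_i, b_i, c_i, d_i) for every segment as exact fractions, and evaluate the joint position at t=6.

  seg 0: a=-1 b=-199/90 c=0 d=79/810
  seg 1: a=-5 b=19/45 c=79/90 d=-2/45
  seg 2: a=-1 b=17/5 c=11/18 d=-73/180
  seg 3: a=5 b=44/45 c=-82/45 d=82/405
S(6) = 469/180

Δ: Δ0=-4/3, Δ1=2, Δ2=3, Δ3=-8/3
row 1: diag=10, rhs=20; c'=1/5, d'=2
row 2: denom=8−2·1/5=38/5; d'=(6−2·2)/(38/5)=5/19
row 3: denom=10−2·5/19=180/19; d'=(-34−2·5/19)/(180/19)=-164/45
back: M3=-164/45
back: M2=5/19−5/19·-164/45=11/9
back: M1=2−1/5·11/9=79/45
M: M0=0, M1=79/45, M2=11/9, M3=-164/45, M4=0
seg 0: a=-1, c=M0/2=0, d=(M1−M0)/(6·3)=79/810, b=Δ0−h0·(2M0+M1)/6=-199/90
seg 1: a=-5, c=M1/2=79/90, d=(M2−M1)/(6·2)=-2/45, b=Δ1−h1·(2M1+M2)/6=19/45
seg 2: a=-1, c=M2/2=11/18, d=(M3−M2)/(6·2)=-73/180, b=Δ2−h2·(2M2+M3)/6=17/5
seg 3: a=5, c=M3/2=-82/45, d=(M4−M3)/(6·3)=82/405, b=Δ3−h3·(2M3+M4)/6=44/45
t_q=6 → seg 2, τ=1; S=-1+17/5·τ+11/18·τ²+-73/180·τ³=469/180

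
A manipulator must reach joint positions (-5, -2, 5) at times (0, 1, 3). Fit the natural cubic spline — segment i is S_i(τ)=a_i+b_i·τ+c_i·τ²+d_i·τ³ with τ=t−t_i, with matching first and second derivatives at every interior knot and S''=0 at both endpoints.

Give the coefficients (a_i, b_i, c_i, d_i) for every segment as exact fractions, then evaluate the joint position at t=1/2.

Δ: Δ0=3, Δ1=7/2
row 1: diag=6, rhs=3; c'=1/3, d'=1/2
back: M1=1/2
M: M0=0, M1=1/2, M2=0
seg 0: a=-5, c=M0/2=0, d=(M1−M0)/(6·1)=1/12, b=Δ0−h0·(2M0+M1)/6=35/12
seg 1: a=-2, c=M1/2=1/4, d=(M2−M1)/(6·2)=-1/24, b=Δ1−h1·(2M1+M2)/6=19/6
t_q=1/2 → seg 0, τ=1/2; S=-5+35/12·τ+0·τ²+1/12·τ³=-113/32

  seg 0: a=-5 b=35/12 c=0 d=1/12
  seg 1: a=-2 b=19/6 c=1/4 d=-1/24
S(1/2) = -113/32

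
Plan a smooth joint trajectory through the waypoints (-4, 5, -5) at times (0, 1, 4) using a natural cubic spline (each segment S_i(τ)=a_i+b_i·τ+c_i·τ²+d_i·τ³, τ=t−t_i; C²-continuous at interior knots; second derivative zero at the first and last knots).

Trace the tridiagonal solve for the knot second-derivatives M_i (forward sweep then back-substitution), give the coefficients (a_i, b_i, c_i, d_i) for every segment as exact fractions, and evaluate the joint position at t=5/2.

Δ: Δ0=9, Δ1=-10/3
row 1: diag=8, rhs=-74; c'=3/8, d'=-37/4
back: M1=-37/4
M: M0=0, M1=-37/4, M2=0
seg 0: a=-4, c=M0/2=0, d=(M1−M0)/(6·1)=-37/24, b=Δ0−h0·(2M0+M1)/6=253/24
seg 1: a=5, c=M1/2=-37/8, d=(M2−M1)/(6·3)=37/72, b=Δ1−h1·(2M1+M2)/6=71/12
t_q=5/2 → seg 1, τ=3/2; S=5+71/12·τ+-37/8·τ²+37/72·τ³=333/64

  seg 0: a=-4 b=253/24 c=0 d=-37/24
  seg 1: a=5 b=71/12 c=-37/8 d=37/72
S(5/2) = 333/64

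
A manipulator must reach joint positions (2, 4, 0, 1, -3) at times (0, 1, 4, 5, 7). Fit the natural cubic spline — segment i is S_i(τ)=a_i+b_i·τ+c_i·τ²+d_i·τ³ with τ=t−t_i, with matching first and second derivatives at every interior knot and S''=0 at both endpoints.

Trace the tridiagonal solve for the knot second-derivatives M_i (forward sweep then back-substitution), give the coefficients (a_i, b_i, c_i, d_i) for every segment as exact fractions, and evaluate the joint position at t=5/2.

Δ: Δ0=2, Δ1=-4/3, Δ2=1, Δ3=-2
row 1: diag=8, rhs=-20; c'=3/8, d'=-5/2
row 2: denom=8−3·3/8=55/8; d'=(14−3·-5/2)/(55/8)=172/55
row 3: denom=6−1·8/55=322/55; d'=(-18−1·172/55)/(322/55)=-83/23
back: M3=-83/23
back: M2=172/55−8/55·-83/23=84/23
back: M1=-5/2−3/8·84/23=-89/23
M: M0=0, M1=-89/23, M2=84/23, M3=-83/23, M4=0
seg 0: a=2, c=M0/2=0, d=(M1−M0)/(6·1)=-89/138, b=Δ0−h0·(2M0+M1)/6=365/138
seg 1: a=4, c=M1/2=-89/46, d=(M2−M1)/(6·3)=173/414, b=Δ1−h1·(2M1+M2)/6=49/69
seg 2: a=0, c=M2/2=42/23, d=(M3−M2)/(6·1)=-167/138, b=Δ2−h2·(2M2+M3)/6=53/138
seg 3: a=1, c=M3/2=-83/46, d=(M4−M3)/(6·2)=83/276, b=Δ3−h3·(2M3+M4)/6=28/69
t_q=5/2 → seg 1, τ=3/2; S=4+49/69·τ+-89/46·τ²+173/414·τ³=781/368

  seg 0: a=2 b=365/138 c=0 d=-89/138
  seg 1: a=4 b=49/69 c=-89/46 d=173/414
  seg 2: a=0 b=53/138 c=42/23 d=-167/138
  seg 3: a=1 b=28/69 c=-83/46 d=83/276
S(5/2) = 781/368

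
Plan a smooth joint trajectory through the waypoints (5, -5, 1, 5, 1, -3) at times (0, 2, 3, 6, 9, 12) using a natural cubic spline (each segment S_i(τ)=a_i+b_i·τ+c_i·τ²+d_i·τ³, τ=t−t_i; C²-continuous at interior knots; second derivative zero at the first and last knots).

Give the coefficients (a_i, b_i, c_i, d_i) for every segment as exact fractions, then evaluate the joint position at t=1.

  seg 0: a=5 b=-16979/1899 c=0 d=1871/1899
  seg 1: a=-5 b=5473/1899 c=3742/633 d=-5305/1899
  seg 2: a=1 b=12010/1899 c=-521/211 d=4589/17091
  seg 3: a=5 b=-2357/1899 c=-100/1899 d=125/17091
  seg 4: a=1 b=-2582/1899 c=25/1899 d=-25/17091
S(1) = -1871/633

Δ: Δ0=-5, Δ1=6, Δ2=4/3, Δ3=-4/3, Δ4=-4/3
row 1: diag=6, rhs=66; c'=1/6, d'=11
row 2: denom=8−1·1/6=47/6; d'=(-28−1·11)/(47/6)=-234/47
row 3: denom=12−3·18/47=510/47; d'=(-16−3·-234/47)/(510/47)=-5/51
row 4: denom=12−3·47/170=1899/170; d'=(0−3·-5/51)/(1899/170)=50/1899
back: M4=50/1899
back: M3=-5/51−47/170·50/1899=-200/1899
back: M2=-234/47−18/47·-200/1899=-1042/211
back: M1=11−1/6·-1042/211=7484/633
M: M0=0, M1=7484/633, M2=-1042/211, M3=-200/1899, M4=50/1899, M5=0
seg 0: a=5, c=M0/2=0, d=(M1−M0)/(6·2)=1871/1899, b=Δ0−h0·(2M0+M1)/6=-16979/1899
seg 1: a=-5, c=M1/2=3742/633, d=(M2−M1)/(6·1)=-5305/1899, b=Δ1−h1·(2M1+M2)/6=5473/1899
seg 2: a=1, c=M2/2=-521/211, d=(M3−M2)/(6·3)=4589/17091, b=Δ2−h2·(2M2+M3)/6=12010/1899
seg 3: a=5, c=M3/2=-100/1899, d=(M4−M3)/(6·3)=125/17091, b=Δ3−h3·(2M3+M4)/6=-2357/1899
seg 4: a=1, c=M4/2=25/1899, d=(M5−M4)/(6·3)=-25/17091, b=Δ4−h4·(2M4+M5)/6=-2582/1899
t_q=1 → seg 0, τ=1; S=5+-16979/1899·τ+0·τ²+1871/1899·τ³=-1871/633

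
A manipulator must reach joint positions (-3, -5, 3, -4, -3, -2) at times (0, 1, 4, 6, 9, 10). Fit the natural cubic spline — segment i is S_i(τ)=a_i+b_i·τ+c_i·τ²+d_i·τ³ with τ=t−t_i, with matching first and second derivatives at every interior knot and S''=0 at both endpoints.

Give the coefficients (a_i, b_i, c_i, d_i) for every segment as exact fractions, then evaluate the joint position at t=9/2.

Δ: Δ0=-2, Δ1=8/3, Δ2=-7/2, Δ3=1/3, Δ4=1
row 1: diag=8, rhs=28; c'=3/8, d'=7/2
row 2: denom=10−3·3/8=71/8; d'=(-37−3·7/2)/(71/8)=-380/71
row 3: denom=10−2·16/71=678/71; d'=(23−2·-380/71)/(678/71)=2393/678
row 4: denom=8−3·71/226=1595/226; d'=(4−3·2393/678)/(1595/226)=-1489/1595
back: M4=-1489/1595
back: M3=2393/678−71/226·-1489/1595=18292/4785
back: M2=-380/71−16/71·18292/4785=-29732/4785
back: M1=7/2−3/8·-29732/4785=9299/1595
M: M0=0, M1=9299/1595, M2=-29732/4785, M3=18292/4785, M4=-1489/1595, M5=0
seg 0: a=-3, c=M0/2=0, d=(M1−M0)/(6·1)=9299/9570, b=Δ0−h0·(2M0+M1)/6=-28439/9570
seg 1: a=-5, c=M1/2=9299/3190, d=(M2−M1)/(6·3)=-5239/7830, b=Δ1−h1·(2M1+M2)/6=-271/4785
seg 2: a=3, c=M2/2=-14866/4785, d=(M3−M2)/(6·2)=46/55, b=Δ2−h2·(2M2+M3)/6=-6047/9570
seg 3: a=-4, c=M3/2=9146/4785, d=(M4−M3)/(6·3)=-2069/7830, b=Δ3−h3·(2M3+M4)/6=-28927/9570
seg 4: a=-3, c=M4/2=-1489/3190, d=(M5−M4)/(6·1)=1489/9570, b=Δ4−h4·(2M4+M5)/6=6274/4785
t_q=9/2 → seg 2, τ=1/2; S=3+-6047/9570·τ+-14866/4785·τ²+46/55·τ³=3209/1595

  seg 0: a=-3 b=-28439/9570 c=0 d=9299/9570
  seg 1: a=-5 b=-271/4785 c=9299/3190 d=-5239/7830
  seg 2: a=3 b=-6047/9570 c=-14866/4785 d=46/55
  seg 3: a=-4 b=-28927/9570 c=9146/4785 d=-2069/7830
  seg 4: a=-3 b=6274/4785 c=-1489/3190 d=1489/9570
S(9/2) = 3209/1595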